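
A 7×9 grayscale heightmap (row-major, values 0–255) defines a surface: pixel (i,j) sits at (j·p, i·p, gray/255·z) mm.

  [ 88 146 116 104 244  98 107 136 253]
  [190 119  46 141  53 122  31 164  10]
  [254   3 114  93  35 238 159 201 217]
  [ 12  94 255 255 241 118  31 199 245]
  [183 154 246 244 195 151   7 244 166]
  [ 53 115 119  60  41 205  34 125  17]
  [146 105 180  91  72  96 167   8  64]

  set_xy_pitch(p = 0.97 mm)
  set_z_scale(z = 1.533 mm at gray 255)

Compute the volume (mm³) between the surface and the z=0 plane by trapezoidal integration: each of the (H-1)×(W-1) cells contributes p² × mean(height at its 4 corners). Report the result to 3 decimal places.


35.626

height_mm = gray/255 × 1.533; cell vol = 0.97² × mean(4 corners)
unit = 0.97² × 1.533 / (4×255) = 0.00141412 mm³ per gray-sum
row 0: Σ corner-gray over 8 cells = 3795  → 5.3666
row 1: Σ corner-gray over 8 cells = 3709  → 5.2450
row 2: Σ corner-gray over 8 cells = 4800  → 6.7878
row 3: Σ corner-gray over 8 cells = 5474  → 7.7409
row 4: Σ corner-gray over 8 cells = 4299  → 6.0793
row 5: Σ corner-gray over 8 cells = 3116  → 4.4064
Σ rows: total corner-gray = 25193  → 35.6259 mm³


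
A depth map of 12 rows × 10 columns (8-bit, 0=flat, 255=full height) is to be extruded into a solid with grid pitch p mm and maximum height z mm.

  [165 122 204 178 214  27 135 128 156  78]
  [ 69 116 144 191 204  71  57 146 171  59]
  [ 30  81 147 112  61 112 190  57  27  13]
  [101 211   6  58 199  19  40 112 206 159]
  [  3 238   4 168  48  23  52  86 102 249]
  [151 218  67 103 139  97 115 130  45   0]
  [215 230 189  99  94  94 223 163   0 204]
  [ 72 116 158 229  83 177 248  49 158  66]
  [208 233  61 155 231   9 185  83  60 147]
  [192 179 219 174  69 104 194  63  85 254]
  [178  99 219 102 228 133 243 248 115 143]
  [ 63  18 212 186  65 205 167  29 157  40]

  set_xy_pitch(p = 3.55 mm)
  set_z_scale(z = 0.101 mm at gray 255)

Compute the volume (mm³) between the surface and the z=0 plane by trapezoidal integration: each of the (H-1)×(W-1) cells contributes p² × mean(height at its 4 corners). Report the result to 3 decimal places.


height_mm = gray/255 × 0.101; cell vol = 3.55² × mean(4 corners)
unit = 3.55² × 0.101 / (4×255) = 0.00124789 mm³ per gray-sum
row 0: Σ corner-gray over 9 cells = 4899  → 6.1134
row 1: Σ corner-gray over 9 cells = 3945  → 4.9229
row 2: Σ corner-gray over 9 cells = 3579  → 4.4662
row 3: Σ corner-gray over 9 cells = 3656  → 4.5623
row 4: Σ corner-gray over 9 cells = 3673  → 4.5835
row 5: Σ corner-gray over 9 cells = 4582  → 5.7179
row 6: Σ corner-gray over 9 cells = 5177  → 6.4604
row 7: Σ corner-gray over 9 cells = 4963  → 6.1933
row 8: Σ corner-gray over 9 cells = 5009  → 6.2507
row 9: Σ corner-gray over 9 cells = 5715  → 7.1317
row 10: Σ corner-gray over 9 cells = 5276  → 6.5839
Σ rows: total corner-gray = 50474  → 62.9862 mm³

62.986


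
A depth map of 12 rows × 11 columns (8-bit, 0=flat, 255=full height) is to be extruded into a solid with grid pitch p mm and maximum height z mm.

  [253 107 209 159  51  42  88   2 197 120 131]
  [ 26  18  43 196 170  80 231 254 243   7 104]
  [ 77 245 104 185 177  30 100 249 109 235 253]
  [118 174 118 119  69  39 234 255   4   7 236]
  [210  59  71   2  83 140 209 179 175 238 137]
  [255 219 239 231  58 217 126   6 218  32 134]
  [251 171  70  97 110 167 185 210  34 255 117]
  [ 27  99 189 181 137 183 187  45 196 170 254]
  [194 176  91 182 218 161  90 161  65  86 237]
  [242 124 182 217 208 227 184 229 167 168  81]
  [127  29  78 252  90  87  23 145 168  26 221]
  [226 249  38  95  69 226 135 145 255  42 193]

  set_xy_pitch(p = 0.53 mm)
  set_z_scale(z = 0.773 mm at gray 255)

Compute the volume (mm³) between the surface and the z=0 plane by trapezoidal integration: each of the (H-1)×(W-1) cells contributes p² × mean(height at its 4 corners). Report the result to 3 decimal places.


height_mm = gray/255 × 0.773; cell vol = 0.53² × mean(4 corners)
unit = 0.53² × 0.773 / (4×255) = 0.000212878 mm³ per gray-sum
row 0: Σ corner-gray over 10 cells = 4948  → 1.0533
row 1: Σ corner-gray over 10 cells = 5812  → 1.2372
row 2: Σ corner-gray over 10 cells = 5590  → 1.1900
row 3: Σ corner-gray over 10 cells = 5051  → 1.0752
row 4: Σ corner-gray over 10 cells = 5740  → 1.2219
row 5: Σ corner-gray over 10 cells = 6047  → 1.2873
row 6: Σ corner-gray over 10 cells = 6021  → 1.2817
row 7: Σ corner-gray over 10 cells = 5946  → 1.2658
row 8: Σ corner-gray over 10 cells = 6626  → 1.4105
row 9: Σ corner-gray over 10 cells = 5879  → 1.2515
row 10: Σ corner-gray over 10 cells = 5071  → 1.0795
Σ rows: total corner-gray = 62731  → 13.3541 mm³

13.354


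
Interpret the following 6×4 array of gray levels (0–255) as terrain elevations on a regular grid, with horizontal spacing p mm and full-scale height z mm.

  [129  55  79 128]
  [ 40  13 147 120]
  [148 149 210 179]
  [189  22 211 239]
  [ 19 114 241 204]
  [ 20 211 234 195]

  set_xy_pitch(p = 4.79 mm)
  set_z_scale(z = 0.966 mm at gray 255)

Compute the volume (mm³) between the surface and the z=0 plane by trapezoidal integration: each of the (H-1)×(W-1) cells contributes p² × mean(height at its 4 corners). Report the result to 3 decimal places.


181.093

height_mm = gray/255 × 0.966; cell vol = 4.79² × mean(4 corners)
unit = 4.79² × 0.966 / (4×255) = 0.0217294 mm³ per gray-sum
row 0: Σ corner-gray over 3 cells = 1005  → 21.8381
row 1: Σ corner-gray over 3 cells = 1525  → 33.1374
row 2: Σ corner-gray over 3 cells = 1939  → 42.1333
row 3: Σ corner-gray over 3 cells = 1827  → 39.6996
row 4: Σ corner-gray over 3 cells = 2038  → 44.2845
Σ rows: total corner-gray = 8334  → 181.0929 mm³


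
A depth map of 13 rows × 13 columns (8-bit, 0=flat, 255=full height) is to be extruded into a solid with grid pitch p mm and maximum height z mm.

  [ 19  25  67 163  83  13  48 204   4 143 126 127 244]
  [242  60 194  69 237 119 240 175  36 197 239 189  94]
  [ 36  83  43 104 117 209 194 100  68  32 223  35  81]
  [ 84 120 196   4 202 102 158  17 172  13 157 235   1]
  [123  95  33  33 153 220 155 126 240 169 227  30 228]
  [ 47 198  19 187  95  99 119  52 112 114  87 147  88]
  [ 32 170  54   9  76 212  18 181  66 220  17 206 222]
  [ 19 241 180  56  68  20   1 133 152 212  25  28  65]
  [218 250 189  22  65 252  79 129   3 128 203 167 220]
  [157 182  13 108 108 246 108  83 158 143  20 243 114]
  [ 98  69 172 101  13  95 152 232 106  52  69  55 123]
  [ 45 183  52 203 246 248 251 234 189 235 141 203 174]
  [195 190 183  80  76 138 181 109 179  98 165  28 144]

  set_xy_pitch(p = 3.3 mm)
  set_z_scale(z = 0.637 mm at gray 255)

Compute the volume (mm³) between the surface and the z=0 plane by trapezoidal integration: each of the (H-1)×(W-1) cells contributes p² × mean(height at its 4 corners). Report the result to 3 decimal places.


495.514

height_mm = gray/255 × 0.637; cell vol = 3.3² × mean(4 corners)
unit = 3.3² × 0.637 / (4×255) = 0.00680091 mm³ per gray-sum
row 0: Σ corner-gray over 12 cells = 6115  → 41.5876
row 1: Σ corner-gray over 12 cells = 6379  → 43.3830
row 2: Σ corner-gray over 12 cells = 5370  → 36.5209
row 3: Σ corner-gray over 12 cells = 6150  → 41.8256
row 4: Σ corner-gray over 12 cells = 5906  → 40.1662
row 5: Σ corner-gray over 12 cells = 5305  → 36.0788
row 6: Σ corner-gray over 12 cells = 5028  → 34.1950
row 7: Σ corner-gray over 12 cells = 5728  → 38.9556
row 8: Σ corner-gray over 12 cells = 6507  → 44.2535
row 9: Σ corner-gray over 12 cells = 5548  → 37.7315
row 10: Σ corner-gray over 12 cells = 7042  → 47.8920
row 11: Σ corner-gray over 12 cells = 7782  → 52.9247
Σ rows: total corner-gray = 72860  → 495.5144 mm³


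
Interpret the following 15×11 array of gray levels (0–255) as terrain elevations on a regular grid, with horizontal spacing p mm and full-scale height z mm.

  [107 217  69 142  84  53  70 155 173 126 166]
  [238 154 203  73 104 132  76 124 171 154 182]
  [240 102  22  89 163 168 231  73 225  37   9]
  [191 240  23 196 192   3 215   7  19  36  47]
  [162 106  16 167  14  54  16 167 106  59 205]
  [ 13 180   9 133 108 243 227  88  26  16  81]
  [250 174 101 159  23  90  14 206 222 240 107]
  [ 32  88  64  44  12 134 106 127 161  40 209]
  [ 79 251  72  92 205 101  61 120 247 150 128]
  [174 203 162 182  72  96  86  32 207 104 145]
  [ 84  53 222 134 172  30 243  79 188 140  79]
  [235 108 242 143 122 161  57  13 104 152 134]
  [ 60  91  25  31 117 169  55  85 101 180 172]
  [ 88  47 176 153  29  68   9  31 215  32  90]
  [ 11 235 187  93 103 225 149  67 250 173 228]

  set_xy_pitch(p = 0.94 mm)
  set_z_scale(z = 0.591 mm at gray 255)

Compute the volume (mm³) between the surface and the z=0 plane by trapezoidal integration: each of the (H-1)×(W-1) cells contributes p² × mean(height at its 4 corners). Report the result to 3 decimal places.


33.836

height_mm = gray/255 × 0.591; cell vol = 0.94² × mean(4 corners)
unit = 0.94² × 0.591 / (4×255) = 0.000511968 mm³ per gray-sum
row 0: Σ corner-gray over 10 cells = 5253  → 2.6894
row 1: Σ corner-gray over 10 cells = 5271  → 2.6986
row 2: Σ corner-gray over 10 cells = 4569  → 2.3392
row 3: Σ corner-gray over 10 cells = 3877  → 1.9849
row 4: Σ corner-gray over 10 cells = 3931  → 2.0125
row 5: Σ corner-gray over 10 cells = 4969  → 2.5440
row 6: Σ corner-gray over 10 cells = 4608  → 2.3591
row 7: Σ corner-gray over 10 cells = 4598  → 2.3540
row 8: Σ corner-gray over 10 cells = 5412  → 2.7708
row 9: Σ corner-gray over 10 cells = 5292  → 2.7093
row 10: Σ corner-gray over 10 cells = 5258  → 2.6919
row 11: Σ corner-gray over 10 cells = 4513  → 2.3105
row 12: Σ corner-gray over 10 cells = 3638  → 1.8625
row 13: Σ corner-gray over 10 cells = 4901  → 2.5092
Σ rows: total corner-gray = 66090  → 33.8360 mm³


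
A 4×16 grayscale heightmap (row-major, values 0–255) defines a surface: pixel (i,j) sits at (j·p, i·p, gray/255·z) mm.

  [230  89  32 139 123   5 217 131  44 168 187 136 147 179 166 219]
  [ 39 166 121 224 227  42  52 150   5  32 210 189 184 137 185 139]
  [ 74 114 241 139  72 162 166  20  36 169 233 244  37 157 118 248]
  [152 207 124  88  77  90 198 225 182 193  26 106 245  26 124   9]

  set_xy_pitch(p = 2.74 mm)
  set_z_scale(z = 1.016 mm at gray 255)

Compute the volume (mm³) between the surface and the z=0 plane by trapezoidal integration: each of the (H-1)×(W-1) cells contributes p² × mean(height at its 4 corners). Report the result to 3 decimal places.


181.615

height_mm = gray/255 × 1.016; cell vol = 2.74² × mean(4 corners)
unit = 2.74² × 1.016 / (4×255) = 0.00747816 mm³ per gray-sum
row 0: Σ corner-gray over 15 cells = 8001  → 59.8327
row 1: Σ corner-gray over 15 cells = 8164  → 61.0517
row 2: Σ corner-gray over 15 cells = 8121  → 60.7301
Σ rows: total corner-gray = 24286  → 181.6146 mm³


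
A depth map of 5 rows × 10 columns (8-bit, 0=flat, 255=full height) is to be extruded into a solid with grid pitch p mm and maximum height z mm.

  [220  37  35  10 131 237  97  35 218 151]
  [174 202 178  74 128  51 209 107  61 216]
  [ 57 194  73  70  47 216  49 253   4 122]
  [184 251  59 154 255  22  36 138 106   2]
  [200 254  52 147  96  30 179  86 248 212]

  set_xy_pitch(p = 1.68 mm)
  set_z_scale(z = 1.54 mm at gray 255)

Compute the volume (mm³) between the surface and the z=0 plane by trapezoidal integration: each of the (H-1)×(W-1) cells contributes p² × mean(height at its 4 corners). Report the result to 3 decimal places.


height_mm = gray/255 × 1.54; cell vol = 1.68² × mean(4 corners)
unit = 1.68² × 1.54 / (4×255) = 0.00426127 mm³ per gray-sum
row 0: Σ corner-gray over 9 cells = 4381  → 18.6686
row 1: Σ corner-gray over 9 cells = 4401  → 18.7539
row 2: Σ corner-gray over 9 cells = 4219  → 17.9783
row 3: Σ corner-gray over 9 cells = 4824  → 20.5564
Σ rows: total corner-gray = 17825  → 75.9571 mm³

75.957


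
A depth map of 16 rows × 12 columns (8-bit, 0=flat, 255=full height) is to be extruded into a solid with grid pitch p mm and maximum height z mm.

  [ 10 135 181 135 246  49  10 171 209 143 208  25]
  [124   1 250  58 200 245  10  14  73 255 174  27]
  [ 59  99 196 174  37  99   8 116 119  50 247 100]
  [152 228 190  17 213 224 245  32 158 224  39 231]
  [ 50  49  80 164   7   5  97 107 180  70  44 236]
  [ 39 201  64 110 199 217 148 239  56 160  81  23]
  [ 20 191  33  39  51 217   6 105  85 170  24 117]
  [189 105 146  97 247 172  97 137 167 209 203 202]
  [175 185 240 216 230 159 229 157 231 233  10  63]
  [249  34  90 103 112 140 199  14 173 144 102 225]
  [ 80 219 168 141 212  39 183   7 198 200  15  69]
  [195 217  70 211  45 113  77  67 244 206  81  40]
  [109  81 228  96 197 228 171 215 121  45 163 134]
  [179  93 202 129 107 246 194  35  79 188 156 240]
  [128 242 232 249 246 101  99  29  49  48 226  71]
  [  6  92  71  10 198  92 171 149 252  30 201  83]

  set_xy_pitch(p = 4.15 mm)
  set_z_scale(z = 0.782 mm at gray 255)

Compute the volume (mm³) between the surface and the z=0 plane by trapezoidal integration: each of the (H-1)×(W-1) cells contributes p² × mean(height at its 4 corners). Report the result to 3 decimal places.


1170.052

height_mm = gray/255 × 0.782; cell vol = 4.15² × mean(4 corners)
unit = 4.15² × 0.782 / (4×255) = 0.0132039 mm³ per gray-sum
row 0: Σ corner-gray over 11 cells = 5720  → 75.5264
row 1: Σ corner-gray over 11 cells = 5160  → 68.1322
row 2: Σ corner-gray over 11 cells = 5972  → 78.8538
row 3: Σ corner-gray over 11 cells = 5415  → 71.4992
row 4: Σ corner-gray over 11 cells = 4904  → 64.7520
row 5: Σ corner-gray over 11 cells = 4991  → 65.9007
row 6: Σ corner-gray over 11 cells = 5530  → 73.0177
row 7: Σ corner-gray over 11 cells = 7569  → 99.9404
row 8: Σ corner-gray over 11 cells = 6714  → 88.6511
row 9: Σ corner-gray over 11 cells = 5609  → 74.0608
row 10: Σ corner-gray over 11 cells = 5810  → 76.7148
row 11: Σ corner-gray over 11 cells = 6230  → 82.2604
row 12: Σ corner-gray over 11 cells = 6610  → 87.2779
row 13: Σ corner-gray over 11 cells = 6518  → 86.0631
row 14: Σ corner-gray over 11 cells = 5862  → 77.4014
Σ rows: total corner-gray = 88614  → 1170.0519 mm³


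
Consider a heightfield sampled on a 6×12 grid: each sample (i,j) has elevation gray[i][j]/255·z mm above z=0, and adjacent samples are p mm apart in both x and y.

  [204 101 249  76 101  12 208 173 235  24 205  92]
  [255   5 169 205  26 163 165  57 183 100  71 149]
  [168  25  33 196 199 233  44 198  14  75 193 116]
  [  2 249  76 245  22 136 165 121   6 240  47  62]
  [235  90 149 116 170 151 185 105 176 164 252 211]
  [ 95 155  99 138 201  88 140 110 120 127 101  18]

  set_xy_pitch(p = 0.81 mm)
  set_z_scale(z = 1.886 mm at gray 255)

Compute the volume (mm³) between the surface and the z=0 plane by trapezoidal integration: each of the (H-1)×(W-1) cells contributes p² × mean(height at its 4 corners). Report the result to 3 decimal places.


height_mm = gray/255 × 1.886; cell vol = 0.81² × mean(4 corners)
unit = 0.81² × 1.886 / (4×255) = 0.00121314 mm³ per gray-sum
row 0: Σ corner-gray over 11 cells = 5756  → 6.9828
row 1: Σ corner-gray over 11 cells = 5396  → 6.5461
row 2: Σ corner-gray over 11 cells = 5382  → 6.5291
row 3: Σ corner-gray over 11 cells = 6240  → 7.5700
row 4: Σ corner-gray over 11 cells = 6233  → 7.5615
Σ rows: total corner-gray = 29007  → 35.1896 mm³

35.190


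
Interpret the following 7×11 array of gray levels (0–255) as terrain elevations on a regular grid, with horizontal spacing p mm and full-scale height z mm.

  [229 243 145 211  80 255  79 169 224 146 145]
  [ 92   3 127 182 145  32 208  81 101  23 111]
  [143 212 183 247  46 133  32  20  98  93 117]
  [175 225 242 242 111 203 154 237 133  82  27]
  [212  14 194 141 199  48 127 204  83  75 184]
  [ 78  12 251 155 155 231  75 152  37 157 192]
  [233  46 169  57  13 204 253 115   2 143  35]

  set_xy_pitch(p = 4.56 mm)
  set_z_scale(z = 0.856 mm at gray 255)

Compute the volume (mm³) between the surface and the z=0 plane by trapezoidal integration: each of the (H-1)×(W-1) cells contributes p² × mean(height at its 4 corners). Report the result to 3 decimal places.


558.968

height_mm = gray/255 × 0.856; cell vol = 4.56² × mean(4 corners)
unit = 4.56² × 0.856 / (4×255) = 0.0174503 mm³ per gray-sum
row 0: Σ corner-gray over 10 cells = 5485  → 95.7150
row 1: Σ corner-gray over 10 cells = 4395  → 76.6941
row 2: Σ corner-gray over 10 cells = 5848  → 102.0494
row 3: Σ corner-gray over 10 cells = 6026  → 105.1556
row 4: Σ corner-gray over 10 cells = 5286  → 92.2424
row 5: Σ corner-gray over 10 cells = 4992  → 87.1120
Σ rows: total corner-gray = 32032  → 558.9685 mm³


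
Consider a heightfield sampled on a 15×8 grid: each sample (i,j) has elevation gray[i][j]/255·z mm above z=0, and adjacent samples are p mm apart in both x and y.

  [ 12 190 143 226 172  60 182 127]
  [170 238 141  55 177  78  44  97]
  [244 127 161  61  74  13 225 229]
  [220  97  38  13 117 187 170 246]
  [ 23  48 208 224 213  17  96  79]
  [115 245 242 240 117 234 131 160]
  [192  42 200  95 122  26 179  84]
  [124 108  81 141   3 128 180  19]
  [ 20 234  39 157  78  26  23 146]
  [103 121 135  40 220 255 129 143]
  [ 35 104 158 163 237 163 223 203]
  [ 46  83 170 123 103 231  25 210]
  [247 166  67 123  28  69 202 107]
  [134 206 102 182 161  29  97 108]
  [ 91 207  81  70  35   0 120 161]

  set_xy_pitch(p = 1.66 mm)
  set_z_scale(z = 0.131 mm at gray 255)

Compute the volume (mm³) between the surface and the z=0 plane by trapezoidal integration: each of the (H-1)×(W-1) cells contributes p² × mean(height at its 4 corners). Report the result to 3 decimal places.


17.838

height_mm = gray/255 × 0.131; cell vol = 1.66² × mean(4 corners)
unit = 1.66² × 0.131 / (4×255) = 0.000353905 mm³ per gray-sum
row 0: Σ corner-gray over 7 cells = 3818  → 1.3512
row 1: Σ corner-gray over 7 cells = 3528  → 1.2486
row 2: Σ corner-gray over 7 cells = 3505  → 1.2404
row 3: Σ corner-gray over 7 cells = 3424  → 1.2118
row 4: Σ corner-gray over 7 cells = 4407  → 1.5597
row 5: Σ corner-gray over 7 cells = 4297  → 1.5207
row 6: Σ corner-gray over 7 cells = 3029  → 1.0720
row 7: Σ corner-gray over 7 cells = 2705  → 0.9573
row 8: Σ corner-gray over 7 cells = 3326  → 1.1771
row 9: Σ corner-gray over 7 cells = 4380  → 1.5501
row 10: Σ corner-gray over 7 cells = 4060  → 1.4369
row 11: Σ corner-gray over 7 cells = 3390  → 1.1997
row 12: Σ corner-gray over 7 cells = 3460  → 1.2245
row 13: Σ corner-gray over 7 cells = 3074  → 1.0879
Σ rows: total corner-gray = 50403  → 17.8379 mm³


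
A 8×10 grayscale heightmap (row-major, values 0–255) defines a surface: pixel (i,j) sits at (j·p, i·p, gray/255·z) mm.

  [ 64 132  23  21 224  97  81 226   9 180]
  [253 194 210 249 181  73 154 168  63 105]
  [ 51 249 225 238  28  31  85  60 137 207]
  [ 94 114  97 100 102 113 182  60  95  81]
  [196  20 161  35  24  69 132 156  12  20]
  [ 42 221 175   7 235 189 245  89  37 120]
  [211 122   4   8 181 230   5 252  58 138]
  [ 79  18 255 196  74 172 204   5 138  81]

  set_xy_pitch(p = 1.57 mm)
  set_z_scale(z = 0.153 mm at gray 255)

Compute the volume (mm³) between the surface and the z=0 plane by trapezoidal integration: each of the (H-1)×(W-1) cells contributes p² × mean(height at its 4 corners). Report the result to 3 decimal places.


height_mm = gray/255 × 0.153; cell vol = 1.57² × mean(4 corners)
unit = 1.57² × 0.153 / (4×255) = 0.000369735 mm³ per gray-sum
row 0: Σ corner-gray over 9 cells = 4812  → 1.7792
row 1: Σ corner-gray over 9 cells = 5306  → 1.9618
row 2: Σ corner-gray over 9 cells = 4265  → 1.5769
row 3: Σ corner-gray over 9 cells = 3335  → 1.2331
row 4: Σ corner-gray over 9 cells = 3992  → 1.4760
row 5: Σ corner-gray over 9 cells = 4627  → 1.7108
row 6: Σ corner-gray over 9 cells = 4353  → 1.6095
Σ rows: total corner-gray = 30690  → 11.3472 mm³

11.347


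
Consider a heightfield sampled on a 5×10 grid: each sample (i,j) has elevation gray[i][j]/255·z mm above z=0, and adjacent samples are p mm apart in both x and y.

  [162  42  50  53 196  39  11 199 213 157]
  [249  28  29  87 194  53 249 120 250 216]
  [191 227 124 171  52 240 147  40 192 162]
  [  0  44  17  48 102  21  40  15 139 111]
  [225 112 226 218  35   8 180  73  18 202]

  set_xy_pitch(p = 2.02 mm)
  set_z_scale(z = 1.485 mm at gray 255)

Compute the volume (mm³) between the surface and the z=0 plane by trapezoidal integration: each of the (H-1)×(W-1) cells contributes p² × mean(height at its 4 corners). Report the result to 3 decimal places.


97.818

height_mm = gray/255 × 1.485; cell vol = 2.02² × mean(4 corners)
unit = 2.02² × 1.485 / (4×255) = 0.00594058 mm³ per gray-sum
row 0: Σ corner-gray over 9 cells = 4410  → 26.1980
row 1: Σ corner-gray over 9 cells = 5224  → 31.0336
row 2: Σ corner-gray over 9 cells = 3702  → 21.9920
row 3: Σ corner-gray over 9 cells = 3130  → 18.5940
Σ rows: total corner-gray = 16466  → 97.8176 mm³


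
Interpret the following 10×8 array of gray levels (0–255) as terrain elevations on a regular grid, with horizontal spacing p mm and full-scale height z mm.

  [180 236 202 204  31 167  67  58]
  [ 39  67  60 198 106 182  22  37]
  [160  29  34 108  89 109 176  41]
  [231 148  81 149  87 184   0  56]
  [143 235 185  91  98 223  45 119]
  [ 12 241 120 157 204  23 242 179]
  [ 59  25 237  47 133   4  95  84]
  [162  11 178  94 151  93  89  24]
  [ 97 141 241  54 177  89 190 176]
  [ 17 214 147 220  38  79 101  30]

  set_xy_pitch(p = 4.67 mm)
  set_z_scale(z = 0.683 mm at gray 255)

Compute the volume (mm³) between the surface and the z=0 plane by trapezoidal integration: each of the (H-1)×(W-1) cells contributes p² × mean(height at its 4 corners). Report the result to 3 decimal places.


height_mm = gray/255 × 0.683; cell vol = 4.67² × mean(4 corners)
unit = 4.67² × 0.683 / (4×255) = 0.0146034 mm³ per gray-sum
row 0: Σ corner-gray over 7 cells = 3398  → 49.6224
row 1: Σ corner-gray over 7 cells = 2637  → 38.5092
row 2: Σ corner-gray over 7 cells = 2876  → 41.9994
row 3: Σ corner-gray over 7 cells = 3601  → 52.5869
row 4: Σ corner-gray over 7 cells = 4181  → 61.0569
row 5: Σ corner-gray over 7 cells = 3390  → 49.5056
row 6: Σ corner-gray over 7 cells = 2643  → 38.5968
row 7: Σ corner-gray over 7 cells = 3475  → 50.7469
row 8: Σ corner-gray over 7 cells = 3702  → 54.0618
Σ rows: total corner-gray = 29903  → 436.6858 mm³

436.686


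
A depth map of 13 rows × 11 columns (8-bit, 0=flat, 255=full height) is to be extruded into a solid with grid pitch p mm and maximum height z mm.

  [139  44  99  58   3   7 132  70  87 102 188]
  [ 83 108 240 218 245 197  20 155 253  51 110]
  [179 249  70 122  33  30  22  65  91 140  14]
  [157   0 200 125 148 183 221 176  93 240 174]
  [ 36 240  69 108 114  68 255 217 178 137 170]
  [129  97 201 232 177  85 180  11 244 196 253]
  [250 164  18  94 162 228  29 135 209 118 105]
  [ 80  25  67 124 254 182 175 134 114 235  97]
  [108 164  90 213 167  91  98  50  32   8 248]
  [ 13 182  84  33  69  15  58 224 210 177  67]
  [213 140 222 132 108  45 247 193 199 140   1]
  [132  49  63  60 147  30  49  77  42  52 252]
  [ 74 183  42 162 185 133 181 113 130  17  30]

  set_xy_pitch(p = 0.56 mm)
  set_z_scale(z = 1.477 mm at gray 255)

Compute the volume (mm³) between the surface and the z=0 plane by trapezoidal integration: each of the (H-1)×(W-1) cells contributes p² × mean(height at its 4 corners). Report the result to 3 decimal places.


27.879

height_mm = gray/255 × 1.477; cell vol = 0.56² × mean(4 corners)
unit = 0.56² × 1.477 / (4×255) = 0.000454105 mm³ per gray-sum
row 0: Σ corner-gray over 10 cells = 4698  → 2.1334
row 1: Σ corner-gray over 10 cells = 5004  → 2.2723
row 2: Σ corner-gray over 10 cells = 4940  → 2.2433
row 3: Σ corner-gray over 10 cells = 6081  → 2.7614
row 4: Σ corner-gray over 10 cells = 6206  → 2.8182
row 5: Σ corner-gray over 10 cells = 5897  → 2.6779
row 6: Σ corner-gray over 10 cells = 5466  → 2.4821
row 7: Σ corner-gray over 10 cells = 4979  → 2.2610
row 8: Σ corner-gray over 10 cells = 4366  → 1.9826
row 9: Σ corner-gray over 10 cells = 5250  → 2.3841
row 10: Σ corner-gray over 10 cells = 4588  → 2.0834
row 11: Σ corner-gray over 10 cells = 3918  → 1.7792
Σ rows: total corner-gray = 61393  → 27.8789 mm³


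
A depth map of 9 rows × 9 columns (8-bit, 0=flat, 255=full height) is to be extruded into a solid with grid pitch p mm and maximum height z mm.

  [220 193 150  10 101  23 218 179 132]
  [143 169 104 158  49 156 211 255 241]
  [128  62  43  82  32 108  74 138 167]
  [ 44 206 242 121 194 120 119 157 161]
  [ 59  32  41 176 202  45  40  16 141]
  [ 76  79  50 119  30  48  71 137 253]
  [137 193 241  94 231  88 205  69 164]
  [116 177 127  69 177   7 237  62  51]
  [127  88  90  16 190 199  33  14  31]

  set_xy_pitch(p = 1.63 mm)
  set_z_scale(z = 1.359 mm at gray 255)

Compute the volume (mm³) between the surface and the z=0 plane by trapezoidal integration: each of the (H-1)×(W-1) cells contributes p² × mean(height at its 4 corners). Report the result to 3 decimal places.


108.789

height_mm = gray/255 × 1.359; cell vol = 1.63² × mean(4 corners)
unit = 1.63² × 1.359 / (4×255) = 0.00353993 mm³ per gray-sum
row 0: Σ corner-gray over 8 cells = 4688  → 16.5952
row 1: Σ corner-gray over 8 cells = 3961  → 14.0217
row 2: Σ corner-gray over 8 cells = 3896  → 13.7916
row 3: Σ corner-gray over 8 cells = 3827  → 13.5473
row 4: Σ corner-gray over 8 cells = 2701  → 9.5613
row 5: Σ corner-gray over 8 cells = 3940  → 13.9473
row 6: Σ corner-gray over 8 cells = 4422  → 15.6536
row 7: Σ corner-gray over 8 cells = 3297  → 11.6711
Σ rows: total corner-gray = 30732  → 108.7891 mm³


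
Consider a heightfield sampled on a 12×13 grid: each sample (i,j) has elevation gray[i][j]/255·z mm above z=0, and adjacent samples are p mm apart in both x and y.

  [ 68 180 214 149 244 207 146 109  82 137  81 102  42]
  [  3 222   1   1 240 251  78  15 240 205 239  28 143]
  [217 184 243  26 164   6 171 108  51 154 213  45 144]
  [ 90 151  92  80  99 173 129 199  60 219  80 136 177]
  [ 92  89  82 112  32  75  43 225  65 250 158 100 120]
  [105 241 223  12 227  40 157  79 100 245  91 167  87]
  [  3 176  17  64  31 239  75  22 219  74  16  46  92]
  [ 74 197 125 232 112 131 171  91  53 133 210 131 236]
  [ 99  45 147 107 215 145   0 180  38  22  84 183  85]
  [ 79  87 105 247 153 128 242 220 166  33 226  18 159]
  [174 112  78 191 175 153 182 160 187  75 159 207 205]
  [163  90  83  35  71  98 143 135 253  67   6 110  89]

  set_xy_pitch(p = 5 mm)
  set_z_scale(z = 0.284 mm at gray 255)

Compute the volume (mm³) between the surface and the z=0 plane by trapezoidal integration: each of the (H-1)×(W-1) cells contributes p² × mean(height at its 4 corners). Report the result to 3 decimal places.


467.890

height_mm = gray/255 × 0.284; cell vol = 5² × mean(4 corners)
unit = 5² × 0.284 / (4×255) = 0.00696078 mm³ per gray-sum
row 0: Σ corner-gray over 12 cells = 6598  → 45.9273
row 1: Σ corner-gray over 12 cells = 6277  → 43.6928
row 2: Σ corner-gray over 12 cells = 6194  → 43.1151
row 3: Σ corner-gray over 12 cells = 5777  → 40.2125
row 4: Σ corner-gray over 12 cells = 6030  → 41.9735
row 5: Σ corner-gray over 12 cells = 5409  → 37.6509
row 6: Σ corner-gray over 12 cells = 5535  → 38.5279
row 7: Σ corner-gray over 12 cells = 5998  → 41.7508
row 8: Σ corner-gray over 12 cells = 6004  → 41.7925
row 9: Σ corner-gray over 12 cells = 7225  → 50.2917
row 10: Σ corner-gray over 12 cells = 6171  → 42.9550
Σ rows: total corner-gray = 67218  → 467.8900 mm³


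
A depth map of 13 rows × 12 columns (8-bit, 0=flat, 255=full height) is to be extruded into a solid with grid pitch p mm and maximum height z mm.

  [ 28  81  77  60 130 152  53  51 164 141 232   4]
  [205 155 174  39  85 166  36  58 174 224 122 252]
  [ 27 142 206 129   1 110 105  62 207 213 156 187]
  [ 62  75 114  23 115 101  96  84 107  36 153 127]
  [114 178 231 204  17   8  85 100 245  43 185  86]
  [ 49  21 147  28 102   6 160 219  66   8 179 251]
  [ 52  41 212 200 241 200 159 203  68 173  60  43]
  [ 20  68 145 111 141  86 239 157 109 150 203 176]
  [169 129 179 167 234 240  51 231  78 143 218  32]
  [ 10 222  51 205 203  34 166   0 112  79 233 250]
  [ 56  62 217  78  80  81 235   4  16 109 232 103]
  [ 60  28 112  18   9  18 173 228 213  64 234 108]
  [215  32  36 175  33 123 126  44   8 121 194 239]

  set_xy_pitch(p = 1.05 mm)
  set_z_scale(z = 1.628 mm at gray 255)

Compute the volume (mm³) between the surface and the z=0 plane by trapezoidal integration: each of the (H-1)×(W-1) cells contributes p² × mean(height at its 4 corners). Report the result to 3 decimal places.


114.094

height_mm = gray/255 × 1.628; cell vol = 1.05² × mean(4 corners)
unit = 1.05² × 1.628 / (4×255) = 0.00175968 mm³ per gray-sum
row 0: Σ corner-gray over 11 cells = 5237  → 9.2154
row 1: Σ corner-gray over 11 cells = 5799  → 10.2044
row 2: Σ corner-gray over 11 cells = 4873  → 8.5749
row 3: Σ corner-gray over 11 cells = 4789  → 8.4271
row 4: Σ corner-gray over 11 cells = 4964  → 8.7350
row 5: Σ corner-gray over 11 cells = 5381  → 9.4688
row 6: Σ corner-gray over 11 cells = 6223  → 10.9505
row 7: Σ corner-gray over 11 cells = 6555  → 11.5347
row 8: Σ corner-gray over 11 cells = 6411  → 11.2813
row 9: Σ corner-gray over 11 cells = 5257  → 9.2506
row 10: Σ corner-gray over 11 cells = 4749  → 8.3567
row 11: Σ corner-gray over 11 cells = 4600  → 8.0945
Σ rows: total corner-gray = 64838  → 114.0939 mm³


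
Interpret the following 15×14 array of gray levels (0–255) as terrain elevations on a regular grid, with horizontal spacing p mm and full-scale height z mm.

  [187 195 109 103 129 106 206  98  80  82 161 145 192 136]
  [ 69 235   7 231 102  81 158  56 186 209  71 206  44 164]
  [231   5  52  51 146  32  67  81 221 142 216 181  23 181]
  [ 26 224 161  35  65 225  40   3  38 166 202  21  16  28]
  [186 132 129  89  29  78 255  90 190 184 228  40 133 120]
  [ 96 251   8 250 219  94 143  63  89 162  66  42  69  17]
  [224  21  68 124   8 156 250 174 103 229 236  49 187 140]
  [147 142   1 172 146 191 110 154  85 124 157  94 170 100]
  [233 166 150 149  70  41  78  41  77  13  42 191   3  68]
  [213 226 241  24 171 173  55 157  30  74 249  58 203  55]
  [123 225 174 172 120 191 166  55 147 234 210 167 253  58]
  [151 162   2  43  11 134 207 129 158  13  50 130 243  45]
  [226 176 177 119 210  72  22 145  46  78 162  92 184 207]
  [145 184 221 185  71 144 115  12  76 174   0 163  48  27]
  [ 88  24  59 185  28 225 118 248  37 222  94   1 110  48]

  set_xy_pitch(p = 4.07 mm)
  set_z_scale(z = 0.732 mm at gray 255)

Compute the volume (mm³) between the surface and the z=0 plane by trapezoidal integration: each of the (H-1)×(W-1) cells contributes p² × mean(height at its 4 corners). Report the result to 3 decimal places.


1063.728

height_mm = gray/255 × 0.732; cell vol = 4.07² × mean(4 corners)
unit = 4.07² × 0.732 / (4×255) = 0.0118878 mm³ per gray-sum
row 0: Σ corner-gray over 13 cells = 6940  → 82.5010
row 1: Σ corner-gray over 13 cells = 6251  → 74.3103
row 2: Σ corner-gray over 13 cells = 5292  → 62.9100
row 3: Σ corner-gray over 13 cells = 5906  → 70.2091
row 4: Σ corner-gray over 13 cells = 6485  → 77.0921
row 5: Σ corner-gray over 13 cells = 6599  → 78.4473
row 6: Σ corner-gray over 13 cells = 6913  → 82.1800
row 7: Σ corner-gray over 13 cells = 5682  → 67.5462
row 8: Σ corner-gray over 13 cells = 5933  → 70.5300
row 9: Σ corner-gray over 13 cells = 7999  → 95.0901
row 10: Σ corner-gray over 13 cells = 7169  → 85.2233
row 11: Σ corner-gray over 13 cells = 6159  → 73.2167
row 12: Σ corner-gray over 13 cells = 6357  → 75.5704
row 13: Σ corner-gray over 13 cells = 5796  → 68.9014
Σ rows: total corner-gray = 89481  → 1063.7279 mm³


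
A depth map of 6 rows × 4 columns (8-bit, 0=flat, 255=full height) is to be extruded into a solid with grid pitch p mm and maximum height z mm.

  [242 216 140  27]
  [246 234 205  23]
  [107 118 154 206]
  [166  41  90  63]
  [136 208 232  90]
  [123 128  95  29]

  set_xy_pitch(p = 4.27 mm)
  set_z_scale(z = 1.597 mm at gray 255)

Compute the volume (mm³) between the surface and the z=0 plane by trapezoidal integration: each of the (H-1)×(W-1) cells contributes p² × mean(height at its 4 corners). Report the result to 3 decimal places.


height_mm = gray/255 × 1.597; cell vol = 4.27² × mean(4 corners)
unit = 4.27² × 1.597 / (4×255) = 0.028547 mm³ per gray-sum
row 0: Σ corner-gray over 3 cells = 2128  → 60.7480
row 1: Σ corner-gray over 3 cells = 2004  → 57.2082
row 2: Σ corner-gray over 3 cells = 1348  → 38.4814
row 3: Σ corner-gray over 3 cells = 1597  → 45.5896
row 4: Σ corner-gray over 3 cells = 1704  → 48.6441
Σ rows: total corner-gray = 8781  → 250.6712 mm³

250.671


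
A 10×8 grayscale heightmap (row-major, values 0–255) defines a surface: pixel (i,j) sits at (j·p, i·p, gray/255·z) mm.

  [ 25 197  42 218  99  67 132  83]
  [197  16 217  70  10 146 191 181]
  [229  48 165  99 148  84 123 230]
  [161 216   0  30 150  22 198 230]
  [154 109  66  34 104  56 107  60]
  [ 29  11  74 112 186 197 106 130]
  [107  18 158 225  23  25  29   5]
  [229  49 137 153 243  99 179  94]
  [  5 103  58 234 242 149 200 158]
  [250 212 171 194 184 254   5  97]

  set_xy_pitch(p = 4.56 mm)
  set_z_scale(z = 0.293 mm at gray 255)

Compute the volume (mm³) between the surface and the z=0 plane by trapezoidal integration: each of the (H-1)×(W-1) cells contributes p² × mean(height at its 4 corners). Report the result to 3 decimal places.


height_mm = gray/255 × 0.293; cell vol = 4.56² × mean(4 corners)
unit = 4.56² × 0.293 / (4×255) = 0.00597306 mm³ per gray-sum
row 0: Σ corner-gray over 7 cells = 3296  → 19.6872
row 1: Σ corner-gray over 7 cells = 3471  → 20.7325
row 2: Σ corner-gray over 7 cells = 3416  → 20.4040
row 3: Σ corner-gray over 7 cells = 2789  → 16.6589
row 4: Σ corner-gray over 7 cells = 2697  → 16.1094
row 5: Σ corner-gray over 7 cells = 2599  → 15.5240
row 6: Σ corner-gray over 7 cells = 3111  → 18.5822
row 7: Σ corner-gray over 7 cells = 4178  → 24.9555
row 8: Σ corner-gray over 7 cells = 4522  → 27.0102
Σ rows: total corner-gray = 30079  → 179.6638 mm³

179.664


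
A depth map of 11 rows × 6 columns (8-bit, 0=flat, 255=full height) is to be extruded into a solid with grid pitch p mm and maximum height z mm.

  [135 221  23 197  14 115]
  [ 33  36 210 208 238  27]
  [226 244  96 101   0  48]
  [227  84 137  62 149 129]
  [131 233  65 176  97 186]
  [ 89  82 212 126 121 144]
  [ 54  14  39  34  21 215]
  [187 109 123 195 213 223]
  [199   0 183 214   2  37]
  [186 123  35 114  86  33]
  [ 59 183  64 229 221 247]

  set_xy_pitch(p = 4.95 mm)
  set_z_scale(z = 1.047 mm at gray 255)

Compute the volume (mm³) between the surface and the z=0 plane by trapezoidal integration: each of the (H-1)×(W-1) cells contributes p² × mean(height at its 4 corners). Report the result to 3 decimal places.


height_mm = gray/255 × 1.047; cell vol = 4.95² × mean(4 corners)
unit = 4.95² × 1.047 / (4×255) = 0.0251511 mm³ per gray-sum
row 0: Σ corner-gray over 5 cells = 2604  → 65.4935
row 1: Σ corner-gray over 5 cells = 2600  → 65.3928
row 2: Σ corner-gray over 5 cells = 2376  → 59.7590
row 3: Σ corner-gray over 5 cells = 2679  → 67.3798
row 4: Σ corner-gray over 5 cells = 2774  → 69.7691
row 5: Σ corner-gray over 5 cells = 1800  → 45.2720
row 6: Σ corner-gray over 5 cells = 2175  → 54.7036
row 7: Σ corner-gray over 5 cells = 2724  → 68.5116
row 8: Σ corner-gray over 5 cells = 1969  → 49.5225
row 9: Σ corner-gray over 5 cells = 2635  → 66.2731
Σ rows: total corner-gray = 24336  → 612.0771 mm³

612.077


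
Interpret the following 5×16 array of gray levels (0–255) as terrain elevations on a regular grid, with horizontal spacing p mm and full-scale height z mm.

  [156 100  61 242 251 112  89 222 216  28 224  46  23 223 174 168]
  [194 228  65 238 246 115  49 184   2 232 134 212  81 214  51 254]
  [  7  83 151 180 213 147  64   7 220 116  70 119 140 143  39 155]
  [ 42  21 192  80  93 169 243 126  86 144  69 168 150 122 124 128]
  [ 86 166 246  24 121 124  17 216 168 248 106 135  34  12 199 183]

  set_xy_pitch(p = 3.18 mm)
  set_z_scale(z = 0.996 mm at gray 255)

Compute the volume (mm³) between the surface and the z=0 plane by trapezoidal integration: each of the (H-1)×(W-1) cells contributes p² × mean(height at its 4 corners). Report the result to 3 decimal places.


height_mm = gray/255 × 0.996; cell vol = 3.18² × mean(4 corners)
unit = 3.18² × 0.996 / (4×255) = 0.00987446 mm³ per gray-sum
row 0: Σ corner-gray over 15 cells = 8896  → 87.8432
row 1: Σ corner-gray over 15 cells = 8096  → 79.9436
row 2: Σ corner-gray over 15 cells = 7290  → 71.9848
row 3: Σ corner-gray over 15 cells = 7645  → 75.4903
Σ rows: total corner-gray = 31927  → 315.2619 mm³

315.262


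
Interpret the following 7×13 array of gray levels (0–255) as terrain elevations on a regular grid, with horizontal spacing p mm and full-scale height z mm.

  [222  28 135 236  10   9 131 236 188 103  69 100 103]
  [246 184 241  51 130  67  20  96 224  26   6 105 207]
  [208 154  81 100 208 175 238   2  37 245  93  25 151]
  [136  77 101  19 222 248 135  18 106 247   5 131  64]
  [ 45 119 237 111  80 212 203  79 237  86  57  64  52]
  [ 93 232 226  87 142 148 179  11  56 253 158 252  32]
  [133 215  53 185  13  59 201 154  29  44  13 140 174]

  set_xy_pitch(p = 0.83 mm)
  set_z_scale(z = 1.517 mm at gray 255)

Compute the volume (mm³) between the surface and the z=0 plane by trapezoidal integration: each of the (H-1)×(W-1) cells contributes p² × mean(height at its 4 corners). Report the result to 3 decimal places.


height_mm = gray/255 × 1.517; cell vol = 0.83² × mean(4 corners)
unit = 0.83² × 1.517 / (4×255) = 0.00102457 mm³ per gray-sum
row 0: Σ corner-gray over 12 cells = 5568  → 5.7048
row 1: Σ corner-gray over 12 cells = 5828  → 5.9712
row 2: Σ corner-gray over 12 cells = 5893  → 6.0378
row 3: Σ corner-gray over 12 cells = 5885  → 6.0296
row 4: Σ corner-gray over 12 cells = 6680  → 6.8441
row 5: Σ corner-gray over 12 cells = 6132  → 6.2827
Σ rows: total corner-gray = 35986  → 36.8702 mm³

36.870


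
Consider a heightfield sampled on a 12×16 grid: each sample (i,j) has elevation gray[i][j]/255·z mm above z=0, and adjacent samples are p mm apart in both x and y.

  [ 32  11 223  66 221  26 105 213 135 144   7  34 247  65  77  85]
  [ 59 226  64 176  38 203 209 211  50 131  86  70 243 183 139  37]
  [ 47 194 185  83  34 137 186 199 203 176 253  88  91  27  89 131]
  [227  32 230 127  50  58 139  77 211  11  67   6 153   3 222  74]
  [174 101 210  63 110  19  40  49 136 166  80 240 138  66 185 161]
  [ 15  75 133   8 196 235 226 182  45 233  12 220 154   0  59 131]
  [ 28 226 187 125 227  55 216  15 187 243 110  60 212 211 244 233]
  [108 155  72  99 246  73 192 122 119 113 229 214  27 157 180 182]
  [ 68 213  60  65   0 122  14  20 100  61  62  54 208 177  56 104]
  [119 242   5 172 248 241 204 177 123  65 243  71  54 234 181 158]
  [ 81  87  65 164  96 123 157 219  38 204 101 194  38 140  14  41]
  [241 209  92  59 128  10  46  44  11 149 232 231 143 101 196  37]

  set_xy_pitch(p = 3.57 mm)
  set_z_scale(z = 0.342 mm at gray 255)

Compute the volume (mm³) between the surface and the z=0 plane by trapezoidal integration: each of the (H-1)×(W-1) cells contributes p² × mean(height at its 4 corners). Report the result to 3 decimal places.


358.431

height_mm = gray/255 × 0.342; cell vol = 3.57² × mean(4 corners)
unit = 3.57² × 0.342 / (4×255) = 0.00427329 mm³ per gray-sum
row 0: Σ corner-gray over 15 cells = 7419  → 31.7035
row 1: Σ corner-gray over 15 cells = 8222  → 35.1350
row 2: Σ corner-gray over 15 cells = 7141  → 30.5156
row 3: Σ corner-gray over 15 cells = 6614  → 28.2635
row 4: Σ corner-gray over 15 cells = 7243  → 30.9514
row 5: Σ corner-gray over 15 cells = 8599  → 36.7460
row 6: Σ corner-gray over 15 cells = 9183  → 39.2416
row 7: Σ corner-gray over 15 cells = 6882  → 29.4088
row 8: Σ corner-gray over 15 cells = 7393  → 31.5924
row 9: Σ corner-gray over 15 cells = 8199  → 35.0367
row 10: Σ corner-gray over 15 cells = 6982  → 29.8361
Σ rows: total corner-gray = 83877  → 358.4307 mm³
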